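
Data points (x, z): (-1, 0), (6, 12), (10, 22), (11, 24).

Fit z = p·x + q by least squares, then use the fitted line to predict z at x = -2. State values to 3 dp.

ẑ = -2.596

Normal-equation sums: Σx·x = 258, Σx = 26, Σ1 = 4.
Moment sums: Σx·z = 556, Σz = 58.
Normal equations: [[258, 26]; [26, 4]]·[p, q]ᵀ = [556, 58]ᵀ.
Eliminating q: 4·(row 1) − 26·(row 2) gives 356·p = 4·556 − 26·58 = 716, so p = 179/89.
Then q = (58 − 26·(179/89))/4 = 127/89.
At x = -2: ẑ = (179/89)·(-2) + (127/89)·(1) = -231/89.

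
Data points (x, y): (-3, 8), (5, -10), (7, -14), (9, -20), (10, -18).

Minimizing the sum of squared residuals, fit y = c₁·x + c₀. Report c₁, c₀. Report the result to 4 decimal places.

Forming MᵀM = [[264, 28]; [28, 5]] and Mᵀy = [-532, -54]ᵀ gives MᵀM·[c₁, c₀]ᵀ = Mᵀy.
Eliminating c₀: 5·(row 1) − 28·(row 2) gives 536·c₁ = 5·(-532) − 28·(-54) = -1148, so c₁ = -287/134.
Then c₀ = ((-54) − 28·(-287/134))/5 = 80/67.

c₁ = -2.1418, c₀ = 1.1940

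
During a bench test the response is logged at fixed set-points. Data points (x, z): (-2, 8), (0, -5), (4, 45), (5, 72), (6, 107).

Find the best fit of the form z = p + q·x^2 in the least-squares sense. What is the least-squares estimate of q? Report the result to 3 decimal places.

Sums needed: Σ1 = 5, Σx^2 = 81, Σx^2·x^2 = 2193.
Moment sums: Σz = 227, Σx^2·z = 6404.
Eliminating q: 2193·(row 1) − 81·(row 2) gives 4404·p = 2193·227 − 81·6404 = -20913, so p = -6971/1468.
Then q = (6404 − 81·(-6971/1468))/2193 = 13633/4404.

q = 3.096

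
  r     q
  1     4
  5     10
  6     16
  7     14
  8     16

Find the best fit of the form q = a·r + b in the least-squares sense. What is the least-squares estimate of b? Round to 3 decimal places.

b = 2.384

The normal equations are: 175·a + 27·b = 376;  27·a + 5·b = 60.
(Σr·r = 175, Σr = 27, Σ1 = 5, Σr·q = 376, Σq = 60.)
Δ = 175·5 − 27² = 146.
a = (376·5 − 27·60)/146 = 130/73; b = (175·60 − 27·376)/146 = 174/73.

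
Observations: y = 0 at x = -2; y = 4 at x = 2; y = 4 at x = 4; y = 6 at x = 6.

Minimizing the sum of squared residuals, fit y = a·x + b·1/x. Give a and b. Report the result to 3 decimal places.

Setting ∂/∂a … = 0 gives: 60·a + 4·b = 60;  4·a + (85/144)·b = 4.
(Σx·x = 60, Σx·1/x = 4, Σ1/x·1/x = 85/144, Σx·y = 60, Σ1/x·y = 4.)
Eliminating b: (85/144)·(row 1) − 4·(row 2) gives (233/12)·a = (85/144)·60 − 4·4 = 233/12, so a = 1.
Then b = (4 − 4·1)/(85/144) = 0.

a = 1.000, b = 0.000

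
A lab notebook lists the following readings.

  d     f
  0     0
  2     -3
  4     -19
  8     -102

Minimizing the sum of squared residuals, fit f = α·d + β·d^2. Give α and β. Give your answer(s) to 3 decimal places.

The normal system XᵀX·[α, β]ᵀ = Xᵀf is [[84, 584]; [584, 4368]]·[α, β]ᵀ = [-898, -6844]ᵀ.
Determinant 84·4368 − 584² = 25856.
α = ((-898)·4368 − 584·(-6844))/25856 = 1163/404; β = (84·(-6844) − 584·(-898))/25856 = -1577/808.

α = 2.879, β = -1.952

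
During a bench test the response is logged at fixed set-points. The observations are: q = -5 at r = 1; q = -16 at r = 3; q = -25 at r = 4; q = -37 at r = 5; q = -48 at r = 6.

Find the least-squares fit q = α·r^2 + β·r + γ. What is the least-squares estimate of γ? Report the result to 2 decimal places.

Forming XᵀX = [[2259, 433, 87]; [433, 87, 19]; [87, 19, 5]] and Xᵀq = [-3202, -626, -131]ᵀ gives XᵀX·[α, β, γ]ᵀ = Xᵀq.
Inverting the 3×3 Gram matrix, [α, β, γ]ᵀ = [-1317/1358, -2651/1358, -185/97]ᵀ.

γ = -1.91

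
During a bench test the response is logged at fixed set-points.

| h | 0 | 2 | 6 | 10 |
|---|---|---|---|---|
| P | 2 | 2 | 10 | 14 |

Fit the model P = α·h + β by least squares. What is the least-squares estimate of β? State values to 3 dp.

β = 1.051

The normal equations are: 140·α + 18·β = 204;  18·α + 4·β = 28.
Determinant 140·4 − 18² = 236.
α = (204·4 − 18·28)/236 = 78/59; β = (140·28 − 18·204)/236 = 62/59.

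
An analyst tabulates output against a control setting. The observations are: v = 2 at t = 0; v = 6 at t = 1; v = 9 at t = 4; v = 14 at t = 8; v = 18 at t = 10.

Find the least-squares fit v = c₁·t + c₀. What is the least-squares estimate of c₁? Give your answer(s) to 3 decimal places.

MᵀM·[c₁, c₀]ᵀ = Mᵀv reads: 181·c₁ + 23·c₀ = 334;  23·c₁ + 5·c₀ = 49.
Δ = 181·5 − 23² = 376.
c₁ = (334·5 − 23·49)/376 = 543/376; c₀ = (181·49 − 23·334)/376 = 1187/376.

c₁ = 1.444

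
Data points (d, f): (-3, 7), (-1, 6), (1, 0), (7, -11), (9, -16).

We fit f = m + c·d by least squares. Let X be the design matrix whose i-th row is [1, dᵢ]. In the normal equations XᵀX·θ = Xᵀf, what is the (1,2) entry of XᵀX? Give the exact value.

13

Row 1 ↔ basis 1, column 2 ↔ basis d, so (XᵀX)_{1,2} = Σᵢ d = (1)·(-3) + (1)·(-1) + (1)·(1) + (1)·(7) + (1)·(9) = 13.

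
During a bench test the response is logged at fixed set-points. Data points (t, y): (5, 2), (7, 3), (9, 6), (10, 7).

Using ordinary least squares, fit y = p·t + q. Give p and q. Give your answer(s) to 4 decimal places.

p = 1.0508, q = -3.6441

From the data, Σt·t = 255, Σt = 31, Σ1 = 4.
For Mᵀy: Σt·y = 155, Σy = 18.
MᵀM·[p, q]ᵀ = Mᵀy becomes [[255, 31]; [31, 4]]·[p, q]ᵀ = [155, 18]ᵀ.
Δ = 255·4 − 31² = 59.
p = (155·4 − 31·18)/59 = 62/59; q = (255·18 − 31·155)/59 = -215/59.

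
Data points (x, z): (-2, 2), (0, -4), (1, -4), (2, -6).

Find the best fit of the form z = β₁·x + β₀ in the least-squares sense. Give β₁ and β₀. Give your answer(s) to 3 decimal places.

β₁ = -1.943, β₀ = -2.514

Compute the Gram sums: Σx·x = 9, Σx = 1, Σ1 = 4.
And Σx·z = -20, Σz = -12.
Eliminating β₀: 4·(row 1) − 1·(row 2) gives 35·β₁ = 4·(-20) − 1·(-12) = -68, so β₁ = -68/35.
Then β₀ = ((-12) − 1·(-68/35))/4 = -88/35.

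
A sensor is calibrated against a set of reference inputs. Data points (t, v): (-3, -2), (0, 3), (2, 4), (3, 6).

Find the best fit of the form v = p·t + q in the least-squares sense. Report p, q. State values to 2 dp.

p = 1.26, q = 2.12

XᵀX·[p, q]ᵀ = Xᵀv reads: 22·p + 2·q = 32;  2·p + 4·q = 11.
Determinant 22·4 − 2² = 84.
p = (32·4 − 2·11)/84 = 53/42; q = (22·11 − 2·32)/84 = 89/42.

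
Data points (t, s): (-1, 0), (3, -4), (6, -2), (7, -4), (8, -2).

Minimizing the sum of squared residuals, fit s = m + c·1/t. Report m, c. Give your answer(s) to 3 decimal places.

From the data, Σ1 = 5, Σ1/t = -13/56, Σ1/t·1/t = 33161/28224.
For Mᵀs: Σs = -12, Σ1/t·s = -209/84.
Normal equations: [[5, -13/56]; [-13/56, 33161/28224]]·[m, c]ᵀ = [-12, -209/84]ᵀ.
det = 5·(33161/28224) − (-13/56)² = 41071/7056.
m = ((-12)·(33161/28224) − (-13/56)·(-209/84))/(41071/7056) = -207117/82142; c = (5·(-209/84) − (-13/56)·(-12))/(41071/7056) = -107436/41071.

m = -2.521, c = -2.616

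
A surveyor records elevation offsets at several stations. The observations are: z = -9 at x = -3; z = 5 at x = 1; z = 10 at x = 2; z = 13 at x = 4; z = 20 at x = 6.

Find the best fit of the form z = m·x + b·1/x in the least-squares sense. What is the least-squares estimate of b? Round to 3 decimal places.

b = 2.437

Forming AᵀA = [[66, 5]; [5, 209/144]] and Aᵀz = [224, 235/12]ᵀ gives AᵀA·[m, b]ᵀ = Aᵀz.
det = 66·(209/144) − 5² = 1699/24.
m = (224·(209/144) − 5·(235/12))/(1699/24) = 16358/5097; b = (66·(235/12) − 5·224)/(1699/24) = 4140/1699.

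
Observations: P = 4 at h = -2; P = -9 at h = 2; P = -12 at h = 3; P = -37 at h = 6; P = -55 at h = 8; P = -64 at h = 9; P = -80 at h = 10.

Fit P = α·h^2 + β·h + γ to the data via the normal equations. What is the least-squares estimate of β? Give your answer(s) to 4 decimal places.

β = -2.9914

Compute the Gram sums: Σh^2·h^2 = 22066, Σh^2·h = 2484, Σh^2 = 298, Σh·h = 298, Σh = 36, Σ1 = 7.
For XᵀP: Σh^2·P = -18164, Σh·P = -2100, ΣP = -253.
So XᵀX·[α, β, γ]ᵀ = XᵀP: [[22066, 2484, 298]; [2484, 298, 36]; [298, 36, 7]]·[α, β, γ]ᵀ = [-18164, -2100, -253]ᵀ.
Solving the 3×3 system (Gaussian elimination) gives α = -26021/53673, β = -267594/89455, γ = -32129/268365.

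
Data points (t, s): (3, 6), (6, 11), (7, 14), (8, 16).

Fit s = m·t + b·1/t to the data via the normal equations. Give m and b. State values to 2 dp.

m = 1.97, b = -0.20

Setting ∂/∂m … = 0 gives: 158·m + 4·b = 310;  4·m + (4937/28224)·b = 47/6.
(Σt·t = 158, Σt·1/t = 4, Σ1/t·1/t = 4937/28224, Σt·s = 310, Σ1/t·s = 47/6.)
det = 158·(4937/28224) − 4² = 164231/14112.
m = (310·(4937/28224) − 4·(47/6))/(164231/14112) = 323059/164231; b = (158·(47/6) − 4·310)/(164231/14112) = -32928/164231.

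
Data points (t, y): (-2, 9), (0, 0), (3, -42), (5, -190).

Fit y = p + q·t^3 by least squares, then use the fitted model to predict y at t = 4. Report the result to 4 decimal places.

ŷ = -97.9419

With design matrix A, AᵀA = [[4, 144]; [144, 16418]] and Aᵀy = [-223, -24956]ᵀ.
Δ = 4·16418 − 144² = 44936.
p = ((-223)·16418 − 144·(-24956))/44936 = -33775/22468; q = (4·(-24956) − 144·(-223))/44936 = -8464/5617.
At t = 4: ŷ = (-33775/22468)·(1) + (-8464/5617)·(64) = -2200559/22468.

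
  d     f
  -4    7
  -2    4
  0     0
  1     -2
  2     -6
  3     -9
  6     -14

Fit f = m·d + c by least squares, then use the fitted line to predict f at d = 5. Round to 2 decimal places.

f̂ = -12.05

Compute the Gram sums: Σd·d = 70, Σd = 6, Σ1 = 7.
And Σd·f = -161, Σf = -20.
Δ = 70·7 − 6² = 454.
m = ((-161)·7 − 6·(-20))/454 = -1007/454; c = (70·(-20) − 6·(-161))/454 = -217/227.
At d = 5: f̂ = (-1007/454)·(5) + (-217/227)·(1) = -5469/454.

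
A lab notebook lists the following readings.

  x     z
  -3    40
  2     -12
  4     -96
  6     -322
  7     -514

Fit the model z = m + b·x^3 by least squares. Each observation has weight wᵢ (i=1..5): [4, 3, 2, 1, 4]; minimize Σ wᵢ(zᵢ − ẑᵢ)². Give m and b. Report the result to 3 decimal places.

m = -0.181, b = -1.497

Compute the Gram sums: Σwᵢ·1 = 14, Σwᵢ·x^3 = 1632, Σwᵢ·x^3·x^3 = 528552.
For MᵀWz: Σwᵢ·z = -2446, Σwᵢ·x^3·z = -791656.
Δ = 14·528552 − 1632² = 4736304.
m = ((-2446)·528552 − 1632·(-791656))/4736304 = -575/3183; b = (14·(-791656) − 1632·(-2446))/4736304 = -14297/9549.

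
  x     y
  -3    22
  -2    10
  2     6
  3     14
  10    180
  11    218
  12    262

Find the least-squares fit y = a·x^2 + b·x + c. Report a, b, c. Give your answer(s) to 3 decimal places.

With design matrix M, MᵀM = [[45571, 4059, 391]; [4059, 391, 33]; [391, 33, 7]] and Mᵀy = [82494, 7310, 712]ᵀ.
Inverting the 3×3 Gram matrix, [a, b, c]ᵀ = [2272751/1185681, -493089/395227, 625006/1185681]ᵀ.

a = 1.917, b = -1.248, c = 0.527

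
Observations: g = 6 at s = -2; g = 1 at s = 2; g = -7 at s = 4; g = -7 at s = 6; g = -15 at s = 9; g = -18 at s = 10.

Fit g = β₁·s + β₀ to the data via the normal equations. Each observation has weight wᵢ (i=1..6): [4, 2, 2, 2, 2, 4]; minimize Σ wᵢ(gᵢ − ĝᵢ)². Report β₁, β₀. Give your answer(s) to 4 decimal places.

Compute the Gram sums: Σwᵢ·s·s = 690, Σwᵢ·s = 74, Σwᵢ·1 = 16.
For MᵀWg: Σwᵢ·s·g = -1174, Σwᵢ·g = -104.
MᵀWM·[β₁, β₀]ᵀ = MᵀWg becomes [[690, 74]; [74, 16]]·[β₁, β₀]ᵀ = [-1174, -104]ᵀ.
Δ = 690·16 − 74² = 5564.
β₁ = ((-1174)·16 − 74·(-104))/5564 = -2772/1391; β₀ = (690·(-104) − 74·(-1174))/5564 = 3779/1391.

β₁ = -1.9928, β₀ = 2.7168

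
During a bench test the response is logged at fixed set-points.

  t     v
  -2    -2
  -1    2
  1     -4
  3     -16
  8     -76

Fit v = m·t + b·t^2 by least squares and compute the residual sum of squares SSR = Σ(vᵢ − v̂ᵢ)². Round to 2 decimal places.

With design matrix X, XᵀX = [[79, 531]; [531, 4195]] and Xᵀv = [-658, -5018]ᵀ.
det = 79·4195 − 531² = 49444.
m = ((-658)·4195 − 531·(-5018))/49444 = -23938/12361; b = (79·(-5018) − 531·(-658))/49444 = -11756/12361.
Residuals: -25574/12361, 12540/12361, -13750/12361, -20158/12361, 4452/12361; SSR = 115404/12361.

SSR = 9.34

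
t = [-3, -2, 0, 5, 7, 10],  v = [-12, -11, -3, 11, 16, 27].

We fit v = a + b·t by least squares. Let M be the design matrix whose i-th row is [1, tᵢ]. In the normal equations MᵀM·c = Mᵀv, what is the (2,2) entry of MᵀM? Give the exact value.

187

Row 2 ↔ basis t, column 2 ↔ basis t, so (MᵀM)_{2,2} = Σᵢ (t)·(t) = (-3)·(-3) + (-2)·(-2) + (0)·(0) + (5)·(5) + (7)·(7) + (10)·(10) = 187.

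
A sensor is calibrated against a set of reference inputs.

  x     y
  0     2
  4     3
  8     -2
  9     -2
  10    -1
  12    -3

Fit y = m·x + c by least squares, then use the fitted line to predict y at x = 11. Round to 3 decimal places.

ŷ = -2.341

Normal-equation sums: Σx·x = 405, Σx = 43, Σ1 = 6.
Right-hand side: Σx·y = -68, Σy = -3.
So MᵀM·[m, c]ᵀ = Mᵀy: [[405, 43]; [43, 6]]·[m, c]ᵀ = [-68, -3]ᵀ.
Eliminating c: 6·(row 1) − 43·(row 2) gives 581·m = 6·(-68) − 43·(-3) = -279, so m = -279/581.
Then c = ((-3) − 43·(-279/581))/6 = 1709/581.
At x = 11: ŷ = (-279/581)·(11) + (1709/581)·(1) = -1360/581.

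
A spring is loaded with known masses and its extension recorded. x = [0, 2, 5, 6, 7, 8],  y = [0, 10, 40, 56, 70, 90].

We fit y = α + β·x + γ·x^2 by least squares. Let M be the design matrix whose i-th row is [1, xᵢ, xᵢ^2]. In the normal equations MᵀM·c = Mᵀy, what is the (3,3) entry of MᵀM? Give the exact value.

Row 3 ↔ basis x^2, column 3 ↔ basis x^2, so (MᵀM)_{3,3} = Σᵢ (x^2)·(x^2) = (0)·(0) + (4)·(4) + (25)·(25) + (36)·(36) + (49)·(49) + (64)·(64) = 8434.

8434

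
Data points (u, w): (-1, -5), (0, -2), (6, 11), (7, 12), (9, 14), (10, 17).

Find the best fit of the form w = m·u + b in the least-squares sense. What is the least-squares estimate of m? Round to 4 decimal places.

XᵀX·[m, b]ᵀ = Xᵀw reads: 267·m + 31·b = 451;  31·m + 6·b = 47.
(Σu·u = 267, Σu = 31, Σ1 = 6, Σu·w = 451, Σw = 47.)
Eliminating b: 6·(row 1) − 31·(row 2) gives 641·m = 6·451 − 31·47 = 1249, so m = 1249/641.
Then b = (47 − 31·(1249/641))/6 = -1432/641.

m = 1.9485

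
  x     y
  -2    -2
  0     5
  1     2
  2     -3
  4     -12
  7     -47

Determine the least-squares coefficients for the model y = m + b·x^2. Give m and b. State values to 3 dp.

From the data, Σ1 = 6, Σx^2 = 74, Σx^2·x^2 = 2690.
Right-hand side: Σy = -57, Σx^2·y = -2513.
Δ = 6·2690 − 74² = 10664.
m = ((-57)·2690 − 74·(-2513))/10664 = 4079/1333; b = (6·(-2513) − 74·(-57))/10664 = -2715/2666.

m = 3.060, b = -1.018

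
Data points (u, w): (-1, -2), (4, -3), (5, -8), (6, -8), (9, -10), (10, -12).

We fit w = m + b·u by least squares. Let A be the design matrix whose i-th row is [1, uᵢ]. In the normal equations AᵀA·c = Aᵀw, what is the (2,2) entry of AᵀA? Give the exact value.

259

Row 2 ↔ basis u, column 2 ↔ basis u, so (AᵀA)_{2,2} = Σᵢ (u)·(u) = (-1)·(-1) + (4)·(4) + (5)·(5) + (6)·(6) + (9)·(9) + (10)·(10) = 259.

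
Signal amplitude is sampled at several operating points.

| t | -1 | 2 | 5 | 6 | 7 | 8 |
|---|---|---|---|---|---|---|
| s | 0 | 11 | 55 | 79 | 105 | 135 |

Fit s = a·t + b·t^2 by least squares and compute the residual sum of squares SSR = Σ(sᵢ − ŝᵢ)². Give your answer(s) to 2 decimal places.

From the data, Σt·t = 179, Σt·t^2 = 1203, Σt^2·t^2 = 8435.
For Xᵀs: Σt·s = 2586, Σt^2·s = 18048.
Eliminating b: 8435·(row 1) − 1203·(row 2) gives 62656·a = 8435·2586 − 1203·18048 = 101166, so a = 50583/31328.
Then b = (18048 − 1203·(50583/31328))/8435 = 59817/31328.
Residuals: -4617/15664, 2087/15664, -575/712, 9001/15664, 2163/15664, -459/3916; SSR = 17541/15664.

SSR = 1.12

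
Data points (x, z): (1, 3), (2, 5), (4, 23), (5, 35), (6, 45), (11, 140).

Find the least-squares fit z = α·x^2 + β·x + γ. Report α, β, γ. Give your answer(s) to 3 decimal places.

α = 0.990, β = 1.918, γ = -0.937

Entries of AᵀA: Σx^2·x^2 = 16835, Σx^2·x = 1745, Σx^2 = 203, Σx·x = 203, Σx = 29, Σ1 = 6.
Right-hand side: Σx^2·z = 19826, Σx·z = 2090, Σz = 251.
AᵀA·[α, β, γ]ᵀ = Aᵀz becomes [[16835, 1745, 203]; [1745, 203, 29]; [203, 29, 6]]·[α, β, γ]ᵀ = [19826, 2090, 251]ᵀ.
Inverting the 3×3 Gram matrix, [α, β, γ]ᵀ = [10597/10702, 20523/10702, -5013/5351]ᵀ.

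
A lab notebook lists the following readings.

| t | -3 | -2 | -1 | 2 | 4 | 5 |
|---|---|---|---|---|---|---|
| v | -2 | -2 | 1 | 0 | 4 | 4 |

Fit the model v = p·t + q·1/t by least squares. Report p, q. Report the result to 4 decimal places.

p = 0.9571, q = -1.9118

The normal system XᵀX·[p, q]ᵀ = Xᵀv is [[59, 6]; [6, 6169/3600]]·[p, q]ᵀ = [45, 37/15]ᵀ.
Determinant 59·(6169/3600) − 6² = 234371/3600.
p = (45·(6169/3600) − 6·(37/15))/(234371/3600) = 224325/234371; q = (59·(37/15) − 6·45)/(234371/3600) = -448080/234371.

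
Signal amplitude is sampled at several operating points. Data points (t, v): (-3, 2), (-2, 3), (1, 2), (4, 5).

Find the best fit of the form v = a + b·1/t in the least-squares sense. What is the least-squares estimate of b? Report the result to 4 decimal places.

b = -0.1208

XᵀX·[a, b]ᵀ = Xᵀv reads: 4·a + (5/12)·b = 12;  (5/12)·a + (205/144)·b = 13/12.
det = 4·(205/144) − (5/12)² = 265/48.
a = (12·(205/144) − (5/12)·(13/12))/(265/48) = 479/159; b = (4·(13/12) − (5/12)·12)/(265/48) = -32/265.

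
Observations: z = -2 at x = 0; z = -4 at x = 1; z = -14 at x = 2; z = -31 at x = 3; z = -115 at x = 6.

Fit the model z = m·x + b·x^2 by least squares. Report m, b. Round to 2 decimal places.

m = -1.19, b = -3.00

Entries of MᵀM: Σx·x = 50, Σx·x^2 = 252, Σx^2·x^2 = 1394.
Moment sums: Σx·z = -815, Σx^2·z = -4479.
So MᵀM·[m, b]ᵀ = Mᵀz: [[50, 252]; [252, 1394]]·[m, b]ᵀ = [-815, -4479]ᵀ.
Eliminating b: 1394·(row 1) − 252·(row 2) gives 6196·m = 1394·(-815) − 252·(-4479) = -7402, so m = -3701/3098.
Then b = ((-4479) − 252·(-3701/3098))/1394 = -9285/3098.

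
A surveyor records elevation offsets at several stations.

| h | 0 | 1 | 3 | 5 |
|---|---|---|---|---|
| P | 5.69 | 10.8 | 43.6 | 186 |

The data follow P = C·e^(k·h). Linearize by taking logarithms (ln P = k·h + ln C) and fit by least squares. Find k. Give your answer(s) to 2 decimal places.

Linearized form: ln P = k·h + ln C. From the 4 transformed points,
AᵀA = [[35.0000, 9.0000]; [9.0000, 4]], rhs = [39.8335, 13.1191]ᵀ  (here Σh = 9.0000, Σ(h)² = 35.0000, Σln P = 13.1191, Σh·ln P = 39.8335).
Δ = 35.0000·4 − (9.0000)² = 59.0000; k = (39.8335·4 − 9.0000·13.1191)/59.0000 = 0.69936, ln C = (35.0000·13.1191 − 9.0000·39.8335)/59.0000 = 1.70620.

k = 0.70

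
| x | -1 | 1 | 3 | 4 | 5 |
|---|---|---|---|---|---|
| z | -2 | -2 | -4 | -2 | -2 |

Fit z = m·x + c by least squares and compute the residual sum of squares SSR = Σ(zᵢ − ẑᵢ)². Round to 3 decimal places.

SSR = 3.138

Entries of MᵀM: Σx·x = 52, Σx = 12, Σ1 = 5.
Right-hand side: Σx·z = -30, Σz = -12.
Normal equations: [[52, 12]; [12, 5]]·[m, c]ᵀ = [-30, -12]ᵀ.
Δ = 52·5 − 12² = 116.
m = ((-30)·5 − 12·(-12))/116 = -3/58; c = (52·(-12) − 12·(-30))/116 = -66/29.
Residuals: 13/58, 19/58, -91/58, 14/29, 31/58; SSR = 91/29.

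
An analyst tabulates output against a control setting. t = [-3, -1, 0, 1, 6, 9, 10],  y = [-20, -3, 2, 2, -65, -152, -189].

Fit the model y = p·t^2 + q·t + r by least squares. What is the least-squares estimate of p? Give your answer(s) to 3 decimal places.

Setting ∂/∂p … = 0 gives: 17940·p + 1918·q + 228·r = -33733;  1918·p + 228·q + 22·r = -3583;  228·p + 22·q + 7·r = -425.
(Σt^2·t^2 = 17940, Σt^2·t = 1918, Σt^2 = 228, Σt·t = 228, Σt = 22, Σ1 = 7, Σt^2·y = -33733, Σt·y = -3583, Σy = -425.)
Inverting the 3×3 Gram matrix, [p, q, r]ᵀ = [-229869/113374, 134633/113374, 90304/56687]ᵀ.

p = -2.028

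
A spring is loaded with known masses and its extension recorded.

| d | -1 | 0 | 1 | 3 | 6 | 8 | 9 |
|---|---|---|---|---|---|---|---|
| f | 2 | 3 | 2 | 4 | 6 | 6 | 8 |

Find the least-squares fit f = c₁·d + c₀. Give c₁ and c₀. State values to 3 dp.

c₁ = 0.554, c₀ = 2.371

From the data, Σd·d = 192, Σd = 26, Σ1 = 7.
And Σd·f = 168, Σf = 31.
So AᵀA·[c₁, c₀]ᵀ = Aᵀf: [[192, 26]; [26, 7]]·[c₁, c₀]ᵀ = [168, 31]ᵀ.
Eliminating c₀: 7·(row 1) − 26·(row 2) gives 668·c₁ = 7·168 − 26·31 = 370, so c₁ = 185/334.
Then c₀ = (31 − 26·(185/334))/7 = 396/167.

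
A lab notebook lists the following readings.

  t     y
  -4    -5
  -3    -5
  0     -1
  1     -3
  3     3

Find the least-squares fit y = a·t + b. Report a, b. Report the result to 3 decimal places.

a = 1.036, b = -1.578

The normal system MᵀM·[a, b]ᵀ = Mᵀy is [[35, -3]; [-3, 5]]·[a, b]ᵀ = [41, -11]ᵀ.
Eliminating b: 5·(row 1) − (-3)·(row 2) gives 166·a = 5·41 − (-3)·(-11) = 172, so a = 86/83.
Then b = ((-11) − (-3)·(86/83))/5 = -131/83.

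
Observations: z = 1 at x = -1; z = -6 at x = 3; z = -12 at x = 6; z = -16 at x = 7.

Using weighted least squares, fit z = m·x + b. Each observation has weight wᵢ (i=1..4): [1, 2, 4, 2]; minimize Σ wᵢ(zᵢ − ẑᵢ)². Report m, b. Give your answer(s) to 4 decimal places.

Forming MᵀWM = [[261, 43]; [43, 9]] and MᵀWz = [-549, -91]ᵀ gives MᵀWM·[m, b]ᵀ = MᵀWz.
Eliminating b: 9·(row 1) − 43·(row 2) gives 500·m = 9·(-549) − 43·(-91) = -1028, so m = -257/125.
Then b = ((-91) − 43·(-257/125))/9 = -36/125.

m = -2.0560, b = -0.2880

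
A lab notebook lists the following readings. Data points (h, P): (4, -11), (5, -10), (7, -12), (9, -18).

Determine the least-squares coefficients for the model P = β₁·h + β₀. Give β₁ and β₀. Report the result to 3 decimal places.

XᵀX·[β₁, β₀]ᵀ = XᵀP reads: 171·β₁ + 25·β₀ = -340;  25·β₁ + 4·β₀ = -51.
(Σh·h = 171, Σh = 25, Σ1 = 4, Σh·P = -340, ΣP = -51.)
Δ = 171·4 − 25² = 59.
β₁ = ((-340)·4 − 25·(-51))/59 = -85/59; β₀ = (171·(-51) − 25·(-340))/59 = -221/59.

β₁ = -1.441, β₀ = -3.746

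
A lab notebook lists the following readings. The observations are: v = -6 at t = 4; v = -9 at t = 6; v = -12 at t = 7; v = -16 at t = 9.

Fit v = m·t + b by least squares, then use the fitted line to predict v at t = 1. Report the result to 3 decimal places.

Setting ∂/∂m … = 0 gives: 182·m + 26·b = -306;  26·m + 4·b = -43.
(Σt·t = 182, Σt = 26, Σ1 = 4, Σt·v = -306, Σv = -43.)
det = 182·4 − 26² = 52.
m = ((-306)·4 − 26·(-43))/52 = -53/26; b = (182·(-43) − 26·(-306))/52 = 5/2.
At t = 1: v̂ = (-53/26)·(1) + (5/2)·(1) = 6/13.

v̂ = 0.462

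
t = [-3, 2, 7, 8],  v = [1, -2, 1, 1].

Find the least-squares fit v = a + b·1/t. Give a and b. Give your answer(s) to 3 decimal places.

a = 0.614, b = -3.355

Forming MᵀM = [[4, 73/168]; [73/168, 11209/28224]] and Mᵀv = [1, -179/168]ᵀ gives MᵀM·[a, b]ᵀ = Mᵀv.
Δ = 4·(11209/28224) − (73/168)² = 13169/9408.
a = (1·(11209/28224) − (73/168)·(-179/168))/(13169/9408) = 8092/13169; b = (4·(-179/168) − (73/168)·1)/(13169/9408) = -44184/13169.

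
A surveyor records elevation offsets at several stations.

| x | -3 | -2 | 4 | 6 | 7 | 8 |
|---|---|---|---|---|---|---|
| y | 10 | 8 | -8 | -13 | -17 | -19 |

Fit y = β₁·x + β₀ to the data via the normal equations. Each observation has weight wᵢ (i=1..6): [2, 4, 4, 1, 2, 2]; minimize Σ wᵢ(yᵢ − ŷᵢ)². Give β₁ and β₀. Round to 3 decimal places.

β₁ = -2.682, β₀ = 2.461

Normal-equation sums: Σwᵢ·x·x = 360, Σwᵢ·x = 38, Σwᵢ·1 = 15.
Right-hand side: Σwᵢ·x·y = -872, Σwᵢ·y = -65.
So AᵀWA·[β₁, β₀]ᵀ = AᵀWy: [[360, 38]; [38, 15]]·[β₁, β₀]ᵀ = [-872, -65]ᵀ.
det = 360·15 − 38² = 3956.
β₁ = ((-872)·15 − 38·(-65))/3956 = -5305/1978; β₀ = (360·(-65) − 38·(-872))/3956 = 2434/989.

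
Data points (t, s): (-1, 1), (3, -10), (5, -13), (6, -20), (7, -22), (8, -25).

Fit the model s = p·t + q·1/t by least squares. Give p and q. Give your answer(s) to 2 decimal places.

p = -3.16, q = 2.01

Entries of AᵀA: Σt·t = 184, Σt·1/t = 6, Σ1/t·1/t = 857249/705600.
Right-hand side: Σt·s = -570, Σ1/t·s = -13889/840.
Normal equations: [[184, 6]; [6, 857249/705600]]·[p, q]ᵀ = [-570, -13889/840]ᵀ.
det = 184·(857249/705600) − 6² = 16541527/88200.
p = ((-570)·(857249/705600) − 6·(-13889/840))/(16541527/88200) = -209315685/66166108; q = (184·(-13889/840) − 6·(-570))/(16541527/88200) = 33308520/16541527.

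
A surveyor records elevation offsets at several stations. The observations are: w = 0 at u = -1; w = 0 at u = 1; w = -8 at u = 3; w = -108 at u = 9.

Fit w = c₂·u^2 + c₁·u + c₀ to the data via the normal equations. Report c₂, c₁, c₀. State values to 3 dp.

The normal system MᵀM·[c₂, c₁, c₀]ᵀ = Mᵀw is [[6644, 756, 92]; [756, 92, 12]; [92, 12, 4]]·[c₂, c₁, c₀]ᵀ = [-8820, -996, -116]ᵀ.
Inverting the 3×3 Gram matrix, [c₂, c₁, c₀]ᵀ = [-523/362, 147/181, 649/362]ᵀ.

c₂ = -1.445, c₁ = 0.812, c₀ = 1.793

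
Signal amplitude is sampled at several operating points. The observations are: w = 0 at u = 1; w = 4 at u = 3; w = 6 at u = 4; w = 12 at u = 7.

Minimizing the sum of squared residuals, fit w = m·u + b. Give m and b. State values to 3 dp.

m = 2.000, b = -2.000

Compute the Gram sums: Σu·u = 75, Σu = 15, Σ1 = 4.
And Σu·w = 120, Σw = 22.
So AᵀA·[m, b]ᵀ = Aᵀw: [[75, 15]; [15, 4]]·[m, b]ᵀ = [120, 22]ᵀ.
Determinant 75·4 − 15² = 75.
m = (120·4 − 15·22)/75 = 2; b = (75·22 − 15·120)/75 = -2.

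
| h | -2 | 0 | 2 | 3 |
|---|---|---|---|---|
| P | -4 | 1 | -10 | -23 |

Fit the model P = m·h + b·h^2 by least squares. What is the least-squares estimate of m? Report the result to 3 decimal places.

m = -1.721

Forming MᵀM = [[17, 27]; [27, 113]] and MᵀP = [-81, -263]ᵀ gives MᵀM·[m, b]ᵀ = MᵀP.
Determinant 17·113 − 27² = 1192.
m = ((-81)·113 − 27·(-263))/1192 = -513/298; b = (17·(-263) − 27·(-81))/1192 = -571/298.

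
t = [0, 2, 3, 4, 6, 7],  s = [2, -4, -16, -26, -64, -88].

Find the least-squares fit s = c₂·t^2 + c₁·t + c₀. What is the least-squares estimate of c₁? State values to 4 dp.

c₁ = 0.1631

Entries of XᵀX: Σt^2·t^2 = 4050, Σt^2·t = 658, Σt^2 = 114, Σt·t = 114, Σt = 22, Σ1 = 6.
And Σt^2·s = -7192, Σt·s = -1160, Σs = -196.
Solving the 3×3 system (Gaussian elimination) gives c₂ = -121/65, c₁ = 53/325, c₀ = 684/325.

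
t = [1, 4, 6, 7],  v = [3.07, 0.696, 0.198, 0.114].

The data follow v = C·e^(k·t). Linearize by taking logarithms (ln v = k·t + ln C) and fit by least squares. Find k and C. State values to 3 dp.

k = -0.553, C = 5.631

Linearized form: ln v = k·t + ln C. From the 4 transformed points,
Σt = 18.0000, Σ(t)² = 102.0000, Σln v = -3.0318, Σt·ln v = -25.2458.
Equations: 102.0000·k + 18.0000·ln C = -25.2458;  18.0000·k + 4·ln C = -3.0318.
Slope k = (n·Σt·ln v − Σt·Σln v)/(n·Σ(t)² − (Σt)²) = (4·-25.2458 − 18.0000·-3.0318)/84.0000 = -0.55251; ln C = (Σln v − k·Σt)/n = 1.72837, so C = exp(1.72837) = 5.63146.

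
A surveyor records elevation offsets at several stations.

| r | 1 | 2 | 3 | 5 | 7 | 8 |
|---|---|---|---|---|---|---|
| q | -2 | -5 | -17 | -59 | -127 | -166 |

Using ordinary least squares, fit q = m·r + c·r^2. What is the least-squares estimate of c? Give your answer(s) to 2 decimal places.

The normal system MᵀM·[m, c]ᵀ = Mᵀq is [[152, 1016]; [1016, 7220]]·[m, c]ᵀ = [-2575, -18497]ᵀ.
Eliminating c: 7220·(row 1) − 1016·(row 2) gives 65184·m = 7220·(-2575) − 1016·(-18497) = 201452, so m = 50363/16296.
Then c = ((-18497) − 1016·(50363/16296))/7220 = -12209/4074.

c = -3.00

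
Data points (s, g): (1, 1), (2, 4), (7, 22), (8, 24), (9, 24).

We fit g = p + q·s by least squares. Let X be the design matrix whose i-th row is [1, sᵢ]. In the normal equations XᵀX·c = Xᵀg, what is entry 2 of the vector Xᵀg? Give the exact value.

Entry 2 ↔ basis s, so (Xᵀg)_{2} = Σᵢ (s)·gᵢ = (1)·(1) + (2)·(4) + (7)·(22) + (8)·(24) + (9)·(24) = 571.

571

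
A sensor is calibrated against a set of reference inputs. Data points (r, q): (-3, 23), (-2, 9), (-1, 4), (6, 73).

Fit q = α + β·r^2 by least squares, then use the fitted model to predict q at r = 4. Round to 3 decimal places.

Normal-equation sums: Σ1 = 4, Σr^2 = 50, Σr^2·r^2 = 1394.
Moment sums: Σq = 109, Σr^2·q = 2875.
Eliminating β: 1394·(row 1) − 50·(row 2) gives 3076·α = 1394·109 − 50·2875 = 8196, so α = 2049/769.
Then β = (2875 − 50·(2049/769))/1394 = 3025/1538.
At r = 4: q̂ = (2049/769)·(1) + (3025/1538)·(16) = 26249/769.

q̂ = 34.134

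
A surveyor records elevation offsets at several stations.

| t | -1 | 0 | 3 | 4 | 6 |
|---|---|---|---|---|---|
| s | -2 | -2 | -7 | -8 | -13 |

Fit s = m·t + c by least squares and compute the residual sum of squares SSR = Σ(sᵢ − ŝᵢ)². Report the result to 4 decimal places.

Normal-equation sums: Σt·t = 62, Σt = 12, Σ1 = 5.
Moment sums: Σt·s = -129, Σs = -32.
So AᵀA·[m, c]ᵀ = Aᵀs: [[62, 12]; [12, 5]]·[m, c]ᵀ = [-129, -32]ᵀ.
det = 62·5 − 12² = 166.
m = ((-129)·5 − 12·(-32))/166 = -261/166; c = (62·(-32) − 12·(-129))/166 = -218/83.
Residuals: -157/166, 52/83, 57/166, 76/83, -78/83; SSR = 519/166.

SSR = 3.1265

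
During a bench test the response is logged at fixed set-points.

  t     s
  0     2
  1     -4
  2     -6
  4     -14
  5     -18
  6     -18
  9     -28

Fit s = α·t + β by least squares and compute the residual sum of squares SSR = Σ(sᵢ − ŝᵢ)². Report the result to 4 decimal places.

From the data, Σt·t = 163, Σt = 27, Σ1 = 7.
For Xᵀs: Σt·s = -522, Σs = -86.
So XᵀX·[α, β]ᵀ = Xᵀs: [[163, 27]; [27, 7]]·[α, β]ᵀ = [-522, -86]ᵀ.
Determinant 163·7 − 27² = 412.
α = ((-522)·7 − 27·(-86))/412 = -333/103; β = (163·(-86) − 27·(-522))/412 = 19/103.
Residuals: 187/103, -98/103, 29/103, -129/103, -208/103, 125/103, 94/103; SSR = 1260/103.

SSR = 12.2330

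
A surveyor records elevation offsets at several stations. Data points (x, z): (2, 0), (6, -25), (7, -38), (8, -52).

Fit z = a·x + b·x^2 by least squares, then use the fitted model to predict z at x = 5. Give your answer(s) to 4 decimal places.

From the data, Σx·x = 153, Σx·x^2 = 1079, Σx^2·x^2 = 7809.
Right-hand side: Σx·z = -832, Σx^2·z = -6090.
So AᵀA·[a, b]ᵀ = Aᵀz: [[153, 1079]; [1079, 7809]]·[a, b]ᵀ = [-832, -6090]ᵀ.
Δ = 153·7809 − 1079² = 30536.
a = ((-832)·7809 − 1079·(-6090))/30536 = 37011/15268; b = (153·(-6090) − 1079·(-832))/30536 = -17021/15268.
At x = 5: ẑ = (37011/15268)·(5) + (-17021/15268)·(25) = -120235/7634.

ẑ = -15.7499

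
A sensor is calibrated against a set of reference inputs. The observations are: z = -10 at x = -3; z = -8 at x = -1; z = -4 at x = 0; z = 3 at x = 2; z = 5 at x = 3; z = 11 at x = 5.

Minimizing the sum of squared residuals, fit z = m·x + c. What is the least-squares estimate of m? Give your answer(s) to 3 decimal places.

From the data, Σx·x = 48, Σx = 6, Σ1 = 6.
Right-hand side: Σx·z = 114, Σz = -3.
MᵀM·[m, c]ᵀ = Mᵀz becomes [[48, 6]; [6, 6]]·[m, c]ᵀ = [114, -3]ᵀ.
Eliminating c: 6·(row 1) − 6·(row 2) gives 252·m = 6·114 − 6·(-3) = 702, so m = 39/14.
Then c = ((-3) − 6·(39/14))/6 = -23/7.

m = 2.786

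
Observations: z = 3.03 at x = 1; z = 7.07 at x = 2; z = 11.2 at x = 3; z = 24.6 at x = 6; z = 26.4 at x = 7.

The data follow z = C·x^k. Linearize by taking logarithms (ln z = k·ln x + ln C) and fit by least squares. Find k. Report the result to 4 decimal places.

k = 1.1269

Let Y = ln z. Fitting Y = k·ln x + ln C by least squares:
Σln x = 5.5294, Σ(ln x)² = 8.6844, Σln z = 11.9564, Σln x·ln z = 16.1181.
Equations: 8.6844·k + 5.5294·ln C = 16.1181;  5.5294·k + 5·ln C = 11.9564.
Solving (det = 12.8473): k = 1.12694, ln C = 1.14503.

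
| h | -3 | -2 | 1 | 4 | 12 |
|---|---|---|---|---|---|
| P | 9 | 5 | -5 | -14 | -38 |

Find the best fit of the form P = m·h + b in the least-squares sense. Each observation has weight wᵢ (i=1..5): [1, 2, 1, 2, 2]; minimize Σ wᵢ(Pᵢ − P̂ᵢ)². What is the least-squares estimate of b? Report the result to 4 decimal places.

Entries of AᵀWA: Σwᵢ·h·h = 338, Σwᵢ·h = 26, Σwᵢ·1 = 8.
And Σwᵢ·h·P = -1076, Σwᵢ·P = -90.
Δ = 338·8 − 26² = 2028.
m = ((-1076)·8 − 26·(-90))/2028 = -1567/507; b = (338·(-90) − 26·(-1076))/2028 = -47/39.

b = -1.2051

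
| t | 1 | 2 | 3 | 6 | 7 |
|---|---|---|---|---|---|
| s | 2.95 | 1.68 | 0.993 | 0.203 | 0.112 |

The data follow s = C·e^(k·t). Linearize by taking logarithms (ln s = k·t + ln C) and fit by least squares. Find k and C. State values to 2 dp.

k = -0.54, C = 5.02

Taking logs, ln s = k·t + ln C, so regress ln s on t.
Σt = 19.0000, Σ(t)² = 99.0000, Σln s = -2.1902, Σt·ln s = -22.7938.
Equations: 99.0000·k + 19.0000·ln C = -22.7938;  19.0000·k + 5·ln C = -2.1902.
Δ = 99.0000·5 − (19.0000)² = 134.0000; k = (-22.7938·5 − 19.0000·-2.1902)/134.0000 = -0.53996, ln C = (99.0000·-2.1902 − 19.0000·-22.7938)/134.0000 = 1.61380, so C = exp(1.61380) = 5.02184.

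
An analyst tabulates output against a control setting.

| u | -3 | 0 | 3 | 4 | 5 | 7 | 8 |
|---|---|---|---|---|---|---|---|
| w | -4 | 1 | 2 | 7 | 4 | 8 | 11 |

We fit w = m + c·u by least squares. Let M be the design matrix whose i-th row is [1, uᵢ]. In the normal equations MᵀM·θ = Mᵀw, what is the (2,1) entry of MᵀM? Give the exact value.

Row 2 ↔ basis u, column 1 ↔ basis 1, so (MᵀM)_{2,1} = Σᵢ u = (-3)·(1) + (0)·(1) + (3)·(1) + (4)·(1) + (5)·(1) + (7)·(1) + (8)·(1) = 24.

24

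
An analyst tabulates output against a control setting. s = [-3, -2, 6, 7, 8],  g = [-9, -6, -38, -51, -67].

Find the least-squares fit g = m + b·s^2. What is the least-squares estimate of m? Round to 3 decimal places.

m = -0.838

Setting ∂/∂m … = 0 gives: 5·m + 162·b = -171;  162·m + 7890·b = -8260.
(Σ1 = 5, Σs^2 = 162, Σs^2·s^2 = 7890, Σg = -171, Σs^2·g = -8260.)
Determinant 5·7890 − 162² = 13206.
m = ((-171)·7890 − 162·(-8260))/13206 = -1845/2201; b = (5·(-8260) − 162·(-171))/13206 = -6799/6603.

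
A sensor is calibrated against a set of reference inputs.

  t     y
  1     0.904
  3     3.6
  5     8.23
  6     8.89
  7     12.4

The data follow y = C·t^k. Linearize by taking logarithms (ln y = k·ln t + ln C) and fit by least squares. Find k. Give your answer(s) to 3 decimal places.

k = 1.333

Linearized form: ln y = k·ln t + ln C. From the 5 transformed points,
Σln t = 6.4457, Σ(ln t)² = 10.7942, Σln y = 7.9904, Σln t·ln y = 13.6137.
Equations: 10.7942·k + 6.4457·ln C = 13.6137;  6.4457·k + 5·ln C = 7.9904.
Δ = 10.7942·5 − (6.4457)² = 12.4237; k = (13.6137·5 − 6.4457·7.9904)/12.4237 = 1.33329, ln C = (10.7942·7.9904 − 6.4457·13.6137)/12.4237 = -0.12071.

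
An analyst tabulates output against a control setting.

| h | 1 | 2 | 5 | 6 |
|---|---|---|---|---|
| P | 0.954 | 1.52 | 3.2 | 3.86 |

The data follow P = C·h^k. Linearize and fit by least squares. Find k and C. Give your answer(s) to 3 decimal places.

Let Y = ln P. Fitting Y = k·ln h + ln C by least squares:
Over the data: Σln h = 4.0943, Σ(ln h)² = 6.2811, Σln P = 2.8854, Σln h·ln P = 4.5823.
Normal system: [[6.2811, 4.0943]; [4.0943, 4]]·[k, ln C]ᵀ = [4.5823, 2.8854]ᵀ.
Δ = 6.2811·4 − (4.0943)² = 8.3609; k = (4.5823·4 − 4.0943·2.8854)/8.3609 = 0.77926, ln C = (6.2811·2.8854 − 4.0943·4.5823)/8.3609 = -0.07628, so C = exp(-0.07628) = 0.92656.

k = 0.779, C = 0.927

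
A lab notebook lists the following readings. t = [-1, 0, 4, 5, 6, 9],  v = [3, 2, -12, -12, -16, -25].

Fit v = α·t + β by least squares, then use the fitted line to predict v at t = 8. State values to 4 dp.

v̂ = -21.8824

With design matrix A, AᵀA = [[159, 23]; [23, 6]] and Aᵀv = [-432, -60]ᵀ.
det = 159·6 − 23² = 425.
α = ((-432)·6 − 23·(-60))/425 = -1212/425; β = (159·(-60) − 23·(-432))/425 = 396/425.
At t = 8: v̂ = (-1212/425)·(8) + (396/425)·(1) = -372/17.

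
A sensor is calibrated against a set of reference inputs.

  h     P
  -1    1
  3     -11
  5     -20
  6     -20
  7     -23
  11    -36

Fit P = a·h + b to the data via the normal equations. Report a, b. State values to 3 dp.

a = -3.066, b = -2.326

Entries of MᵀM: Σh·h = 241, Σh = 31, Σ1 = 6.
And Σh·P = -811, ΣP = -109.
Normal equations: [[241, 31]; [31, 6]]·[a, b]ᵀ = [-811, -109]ᵀ.
Determinant 241·6 − 31² = 485.
a = ((-811)·6 − 31·(-109))/485 = -1487/485; b = (241·(-109) − 31·(-811))/485 = -1128/485.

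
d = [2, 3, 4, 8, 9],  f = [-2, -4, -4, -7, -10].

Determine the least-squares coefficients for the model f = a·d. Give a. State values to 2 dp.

Forming AᵀA = [[174]] and Aᵀf = [-178]ᵀ gives AᵀA·[a]ᵀ = Aᵀf.
a = (-178)/174 = -1.02299.

a = -1.02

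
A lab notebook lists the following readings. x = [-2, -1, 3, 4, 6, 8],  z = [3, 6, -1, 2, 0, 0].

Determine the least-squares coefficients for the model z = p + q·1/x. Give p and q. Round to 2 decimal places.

p = 1.20, q = -4.49

Normal-equation sums: Σ1 = 6, Σ1/x = -5/8, Σ1/x·1/x = 845/576.
Moment sums: Σz = 10, Σ1/x·z = -22/3.
AᵀA·[p, q]ᵀ = Aᵀz becomes [[6, -5/8]; [-5/8, 845/576]]·[p, q]ᵀ = [10, -22/3]ᵀ.
Eliminating q: (845/576)·(row 1) − (-5/8)·(row 2) gives (1615/192)·p = (845/576)·10 − (-5/8)·(-22/3) = 2905/288, so p = 1162/969.
Then q = ((-22/3) − (-5/8)·(1162/969))/(845/576) = -7248/1615.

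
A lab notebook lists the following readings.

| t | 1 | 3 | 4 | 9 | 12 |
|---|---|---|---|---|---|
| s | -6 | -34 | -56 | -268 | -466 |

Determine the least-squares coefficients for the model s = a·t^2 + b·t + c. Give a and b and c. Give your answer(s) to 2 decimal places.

a = -3.08, b = -1.85, c = -0.58

Compute the Gram sums: Σt^2·t^2 = 27635, Σt^2·t = 2549, Σt^2 = 251, Σt·t = 251, Σt = 29, Σ1 = 5.
And Σt^2·s = -90020, Σt·s = -8336, Σs = -830.
Normal equations: [[27635, 2549, 251]; [2549, 251, 29]; [251, 29, 5]]·[a, b, c]ᵀ = [-90020, -8336, -830]ᵀ.
Row-reducing yields a = -10657/3458, b = -6387/3458, c = -11/19.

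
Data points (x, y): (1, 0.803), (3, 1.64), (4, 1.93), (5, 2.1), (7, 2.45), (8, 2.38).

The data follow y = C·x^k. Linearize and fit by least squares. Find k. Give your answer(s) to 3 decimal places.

k = 0.543

Taking logs, ln y = k·ln x + ln C, so regress ln y on ln x.
Σln x = 8.1197, Σ(ln x)² = 13.8297, Σln y = 3.4379, Σln x·ln y = 6.1959.
Normal system: [[13.8297, 8.1197]; [8.1197, 6]]·[k, ln C]ᵀ = [6.1959, 3.4379]ᵀ.
Δ = 13.8297·6 − (8.1197)² = 17.0487; k = (6.1959·6 − 8.1197·3.4379)/17.0487 = 0.54317, ln C = (13.8297·3.4379 − 8.1197·6.1959)/17.0487 = -0.16207.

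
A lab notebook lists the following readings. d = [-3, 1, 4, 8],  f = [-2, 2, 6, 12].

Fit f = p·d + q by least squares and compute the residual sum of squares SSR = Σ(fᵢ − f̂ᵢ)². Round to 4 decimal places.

SSR = 1.0154

XᵀX·[p, q]ᵀ = Xᵀf reads: 90·p + 10·q = 128;  10·p + 4·q = 18.
Determinant 90·4 − 10² = 260.
p = (128·4 − 10·18)/260 = 83/65; q = (90·18 − 10·128)/260 = 17/13.
Residuals: 34/65, -38/65, -27/65, 31/65; SSR = 66/65.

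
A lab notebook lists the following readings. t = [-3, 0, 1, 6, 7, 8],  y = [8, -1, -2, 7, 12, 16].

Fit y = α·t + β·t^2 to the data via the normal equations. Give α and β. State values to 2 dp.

α = -1.41, β = 0.43

Normal-equation sums: Σt·t = 159, Σt·t^2 = 1045, Σt^2·t^2 = 7875.
Right-hand side: Σt·y = 228, Σt^2·y = 1934.
So AᵀA·[α, β]ᵀ = Aᵀy: [[159, 1045]; [1045, 7875]]·[α, β]ᵀ = [228, 1934]ᵀ.
Eliminating β: 7875·(row 1) − 1045·(row 2) gives 160100·α = 7875·228 − 1045·1934 = -225530, so α = -22553/16010.
Then β = (1934 − 1045·(-22553/16010))/7875 = 34623/80050.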